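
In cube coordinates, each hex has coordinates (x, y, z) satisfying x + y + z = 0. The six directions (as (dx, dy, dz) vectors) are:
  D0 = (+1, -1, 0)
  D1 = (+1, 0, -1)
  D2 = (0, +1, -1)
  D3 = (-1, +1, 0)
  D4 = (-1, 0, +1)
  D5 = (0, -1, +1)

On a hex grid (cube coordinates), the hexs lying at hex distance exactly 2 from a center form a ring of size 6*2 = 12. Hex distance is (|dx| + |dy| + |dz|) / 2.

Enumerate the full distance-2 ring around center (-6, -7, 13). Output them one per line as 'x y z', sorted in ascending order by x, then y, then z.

Answer: -8 -7 15
-8 -6 14
-8 -5 13
-7 -8 15
-7 -5 12
-6 -9 15
-6 -5 11
-5 -9 14
-5 -6 11
-4 -9 13
-4 -8 12
-4 -7 11

Derivation:
Walk ring at distance 2 from (-6, -7, 13):
Start at center + D4*2 = (-8, -7, 15)
  hex 0: (-8, -7, 15)
  hex 1: (-7, -8, 15)
  hex 2: (-6, -9, 15)
  hex 3: (-5, -9, 14)
  hex 4: (-4, -9, 13)
  hex 5: (-4, -8, 12)
  hex 6: (-4, -7, 11)
  hex 7: (-5, -6, 11)
  hex 8: (-6, -5, 11)
  hex 9: (-7, -5, 12)
  hex 10: (-8, -5, 13)
  hex 11: (-8, -6, 14)
Sorted: 12 hexes.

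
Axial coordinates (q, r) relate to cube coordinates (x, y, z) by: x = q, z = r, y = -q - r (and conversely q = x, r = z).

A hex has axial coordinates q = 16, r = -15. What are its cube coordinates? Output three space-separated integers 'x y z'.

Answer: 16 -1 -15

Derivation:
x = q = 16
z = r = -15
y = -x - z = -(16) - (-15) = -1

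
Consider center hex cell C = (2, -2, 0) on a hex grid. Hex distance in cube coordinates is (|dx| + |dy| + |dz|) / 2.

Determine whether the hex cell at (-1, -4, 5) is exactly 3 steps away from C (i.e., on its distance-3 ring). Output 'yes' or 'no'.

Answer: no

Derivation:
|px - cx| = |-1 - 2| = 3
|py - cy| = |-4 - (-2)| = 2
|pz - cz| = |5 - 0| = 5
distance = (3+2+5)/2 = 10/2 = 5
radius = 3; distance != radius -> no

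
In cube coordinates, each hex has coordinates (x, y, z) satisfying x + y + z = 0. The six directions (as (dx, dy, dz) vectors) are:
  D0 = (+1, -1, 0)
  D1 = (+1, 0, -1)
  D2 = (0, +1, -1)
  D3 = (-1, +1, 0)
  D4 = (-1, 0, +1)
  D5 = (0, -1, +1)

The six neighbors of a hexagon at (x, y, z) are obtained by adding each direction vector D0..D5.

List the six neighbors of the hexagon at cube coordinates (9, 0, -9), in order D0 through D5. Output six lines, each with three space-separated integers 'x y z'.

Answer: 10 -1 -9
10 0 -10
9 1 -10
8 1 -9
8 0 -8
9 -1 -8

Derivation:
Center: (9, 0, -9). Add each direction:
  D0: (9, 0, -9) + (1, -1, 0) = (10, -1, -9)
  D1: (9, 0, -9) + (1, 0, -1) = (10, 0, -10)
  D2: (9, 0, -9) + (0, 1, -1) = (9, 1, -10)
  D3: (9, 0, -9) + (-1, 1, 0) = (8, 1, -9)
  D4: (9, 0, -9) + (-1, 0, 1) = (8, 0, -8)
  D5: (9, 0, -9) + (0, -1, 1) = (9, -1, -8)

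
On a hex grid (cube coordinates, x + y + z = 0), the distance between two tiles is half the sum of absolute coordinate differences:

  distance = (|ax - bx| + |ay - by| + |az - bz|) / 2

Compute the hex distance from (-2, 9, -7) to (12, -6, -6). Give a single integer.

Answer: 15

Derivation:
|ax - bx| = |-2 - 12| = 14
|ay - by| = |9 - (-6)| = 15
|az - bz| = |-7 - (-6)| = 1
distance = (14 + 15 + 1) / 2 = 30 / 2 = 15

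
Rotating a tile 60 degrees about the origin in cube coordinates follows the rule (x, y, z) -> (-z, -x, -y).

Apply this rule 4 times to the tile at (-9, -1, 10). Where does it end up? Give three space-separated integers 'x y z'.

Answer: 10 -9 -1

Derivation:
Start: (-9, -1, 10)
Step 1: (-9, -1, 10) -> (-(10), -(-9), -(-1)) = (-10, 9, 1)
Step 2: (-10, 9, 1) -> (-(1), -(-10), -(9)) = (-1, 10, -9)
Step 3: (-1, 10, -9) -> (-(-9), -(-1), -(10)) = (9, 1, -10)
Step 4: (9, 1, -10) -> (-(-10), -(9), -(1)) = (10, -9, -1)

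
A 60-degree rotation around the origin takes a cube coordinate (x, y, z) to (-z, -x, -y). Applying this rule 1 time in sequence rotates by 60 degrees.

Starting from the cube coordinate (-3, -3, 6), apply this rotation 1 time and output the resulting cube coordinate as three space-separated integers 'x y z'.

Answer: -6 3 3

Derivation:
Start: (-3, -3, 6)
Step 1: (-3, -3, 6) -> (-(6), -(-3), -(-3)) = (-6, 3, 3)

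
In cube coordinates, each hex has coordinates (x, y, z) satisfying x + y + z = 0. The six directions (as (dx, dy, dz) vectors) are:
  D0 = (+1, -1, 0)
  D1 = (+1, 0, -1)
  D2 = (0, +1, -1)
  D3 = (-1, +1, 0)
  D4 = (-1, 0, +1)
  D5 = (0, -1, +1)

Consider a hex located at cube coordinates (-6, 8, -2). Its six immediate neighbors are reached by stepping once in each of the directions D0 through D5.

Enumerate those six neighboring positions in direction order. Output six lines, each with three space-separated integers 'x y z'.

Center: (-6, 8, -2). Add each direction:
  D0: (-6, 8, -2) + (1, -1, 0) = (-5, 7, -2)
  D1: (-6, 8, -2) + (1, 0, -1) = (-5, 8, -3)
  D2: (-6, 8, -2) + (0, 1, -1) = (-6, 9, -3)
  D3: (-6, 8, -2) + (-1, 1, 0) = (-7, 9, -2)
  D4: (-6, 8, -2) + (-1, 0, 1) = (-7, 8, -1)
  D5: (-6, 8, -2) + (0, -1, 1) = (-6, 7, -1)

Answer: -5 7 -2
-5 8 -3
-6 9 -3
-7 9 -2
-7 8 -1
-6 7 -1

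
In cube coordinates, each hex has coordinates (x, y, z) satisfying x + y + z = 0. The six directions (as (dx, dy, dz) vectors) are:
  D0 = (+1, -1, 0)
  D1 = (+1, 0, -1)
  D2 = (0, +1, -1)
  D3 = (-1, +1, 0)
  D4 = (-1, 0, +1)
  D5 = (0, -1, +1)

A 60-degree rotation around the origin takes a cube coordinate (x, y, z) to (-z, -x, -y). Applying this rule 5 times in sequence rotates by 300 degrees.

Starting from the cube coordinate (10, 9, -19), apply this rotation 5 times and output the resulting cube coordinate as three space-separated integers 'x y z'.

Start: (10, 9, -19)
Step 1: (10, 9, -19) -> (-(-19), -(10), -(9)) = (19, -10, -9)
Step 2: (19, -10, -9) -> (-(-9), -(19), -(-10)) = (9, -19, 10)
Step 3: (9, -19, 10) -> (-(10), -(9), -(-19)) = (-10, -9, 19)
Step 4: (-10, -9, 19) -> (-(19), -(-10), -(-9)) = (-19, 10, 9)
Step 5: (-19, 10, 9) -> (-(9), -(-19), -(10)) = (-9, 19, -10)

Answer: -9 19 -10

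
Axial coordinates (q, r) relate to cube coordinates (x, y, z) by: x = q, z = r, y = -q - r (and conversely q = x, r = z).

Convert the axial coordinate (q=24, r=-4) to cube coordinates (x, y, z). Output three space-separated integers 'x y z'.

x = q = 24
z = r = -4
y = -x - z = -(24) - (-4) = -20

Answer: 24 -20 -4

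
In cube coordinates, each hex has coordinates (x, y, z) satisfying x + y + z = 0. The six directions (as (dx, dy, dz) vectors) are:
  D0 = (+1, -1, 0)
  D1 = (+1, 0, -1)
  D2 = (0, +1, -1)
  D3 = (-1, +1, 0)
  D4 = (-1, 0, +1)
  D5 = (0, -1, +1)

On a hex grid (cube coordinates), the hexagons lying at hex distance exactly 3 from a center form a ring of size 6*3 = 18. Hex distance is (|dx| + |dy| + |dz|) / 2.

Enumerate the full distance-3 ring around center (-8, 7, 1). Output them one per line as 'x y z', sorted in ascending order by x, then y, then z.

Answer: -11 7 4
-11 8 3
-11 9 2
-11 10 1
-10 6 4
-10 10 0
-9 5 4
-9 10 -1
-8 4 4
-8 10 -2
-7 4 3
-7 9 -2
-6 4 2
-6 8 -2
-5 4 1
-5 5 0
-5 6 -1
-5 7 -2

Derivation:
Walk ring at distance 3 from (-8, 7, 1):
Start at center + D4*3 = (-11, 7, 4)
  hex 0: (-11, 7, 4)
  hex 1: (-10, 6, 4)
  hex 2: (-9, 5, 4)
  hex 3: (-8, 4, 4)
  hex 4: (-7, 4, 3)
  hex 5: (-6, 4, 2)
  hex 6: (-5, 4, 1)
  hex 7: (-5, 5, 0)
  hex 8: (-5, 6, -1)
  hex 9: (-5, 7, -2)
  hex 10: (-6, 8, -2)
  hex 11: (-7, 9, -2)
  hex 12: (-8, 10, -2)
  hex 13: (-9, 10, -1)
  hex 14: (-10, 10, 0)
  hex 15: (-11, 10, 1)
  hex 16: (-11, 9, 2)
  hex 17: (-11, 8, 3)
Sorted: 18 hexes.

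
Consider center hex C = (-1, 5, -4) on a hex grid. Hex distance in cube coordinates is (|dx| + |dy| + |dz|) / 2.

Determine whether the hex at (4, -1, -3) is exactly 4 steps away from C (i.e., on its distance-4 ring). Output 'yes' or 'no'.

Answer: no

Derivation:
|px - cx| = |4 - (-1)| = 5
|py - cy| = |-1 - 5| = 6
|pz - cz| = |-3 - (-4)| = 1
distance = (5+6+1)/2 = 12/2 = 6
radius = 4; distance != radius -> no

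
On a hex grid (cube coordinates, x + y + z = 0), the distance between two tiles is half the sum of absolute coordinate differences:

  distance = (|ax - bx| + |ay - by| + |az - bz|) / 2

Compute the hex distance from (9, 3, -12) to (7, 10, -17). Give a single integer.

Answer: 7

Derivation:
|ax - bx| = |9 - 7| = 2
|ay - by| = |3 - 10| = 7
|az - bz| = |-12 - (-17)| = 5
distance = (2 + 7 + 5) / 2 = 14 / 2 = 7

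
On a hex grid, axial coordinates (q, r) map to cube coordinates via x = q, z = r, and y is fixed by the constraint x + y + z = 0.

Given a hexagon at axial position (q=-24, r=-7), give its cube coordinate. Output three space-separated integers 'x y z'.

Answer: -24 31 -7

Derivation:
x = q = -24
z = r = -7
y = -x - z = -(-24) - (-7) = 31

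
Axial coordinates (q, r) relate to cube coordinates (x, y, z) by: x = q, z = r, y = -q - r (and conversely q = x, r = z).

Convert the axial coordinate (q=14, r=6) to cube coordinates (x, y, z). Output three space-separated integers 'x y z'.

Answer: 14 -20 6

Derivation:
x = q = 14
z = r = 6
y = -x - z = -(14) - (6) = -20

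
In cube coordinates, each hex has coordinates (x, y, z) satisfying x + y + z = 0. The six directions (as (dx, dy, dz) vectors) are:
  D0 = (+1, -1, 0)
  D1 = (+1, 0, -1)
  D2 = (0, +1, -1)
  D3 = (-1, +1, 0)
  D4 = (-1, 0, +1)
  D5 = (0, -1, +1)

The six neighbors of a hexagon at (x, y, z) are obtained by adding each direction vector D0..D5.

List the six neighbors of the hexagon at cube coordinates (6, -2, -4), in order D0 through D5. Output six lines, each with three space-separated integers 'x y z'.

Center: (6, -2, -4). Add each direction:
  D0: (6, -2, -4) + (1, -1, 0) = (7, -3, -4)
  D1: (6, -2, -4) + (1, 0, -1) = (7, -2, -5)
  D2: (6, -2, -4) + (0, 1, -1) = (6, -1, -5)
  D3: (6, -2, -4) + (-1, 1, 0) = (5, -1, -4)
  D4: (6, -2, -4) + (-1, 0, 1) = (5, -2, -3)
  D5: (6, -2, -4) + (0, -1, 1) = (6, -3, -3)

Answer: 7 -3 -4
7 -2 -5
6 -1 -5
5 -1 -4
5 -2 -3
6 -3 -3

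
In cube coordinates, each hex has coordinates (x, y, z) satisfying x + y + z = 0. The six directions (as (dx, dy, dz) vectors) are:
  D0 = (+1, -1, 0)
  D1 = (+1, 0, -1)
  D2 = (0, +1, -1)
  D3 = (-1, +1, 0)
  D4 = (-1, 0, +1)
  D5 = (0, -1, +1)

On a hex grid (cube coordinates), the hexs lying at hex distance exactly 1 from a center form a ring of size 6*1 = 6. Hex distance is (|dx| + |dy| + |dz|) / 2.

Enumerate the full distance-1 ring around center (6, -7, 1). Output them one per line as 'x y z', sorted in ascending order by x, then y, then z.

Answer: 5 -7 2
5 -6 1
6 -8 2
6 -6 0
7 -8 1
7 -7 0

Derivation:
Walk ring at distance 1 from (6, -7, 1):
Start at center + D4*1 = (5, -7, 2)
  hex 0: (5, -7, 2)
  hex 1: (6, -8, 2)
  hex 2: (7, -8, 1)
  hex 3: (7, -7, 0)
  hex 4: (6, -6, 0)
  hex 5: (5, -6, 1)
Sorted: 6 hexes.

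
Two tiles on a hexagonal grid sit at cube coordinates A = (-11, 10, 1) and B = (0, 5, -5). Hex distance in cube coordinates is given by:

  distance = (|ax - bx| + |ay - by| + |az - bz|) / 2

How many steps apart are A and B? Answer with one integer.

Answer: 11

Derivation:
|ax - bx| = |-11 - 0| = 11
|ay - by| = |10 - 5| = 5
|az - bz| = |1 - (-5)| = 6
distance = (11 + 5 + 6) / 2 = 22 / 2 = 11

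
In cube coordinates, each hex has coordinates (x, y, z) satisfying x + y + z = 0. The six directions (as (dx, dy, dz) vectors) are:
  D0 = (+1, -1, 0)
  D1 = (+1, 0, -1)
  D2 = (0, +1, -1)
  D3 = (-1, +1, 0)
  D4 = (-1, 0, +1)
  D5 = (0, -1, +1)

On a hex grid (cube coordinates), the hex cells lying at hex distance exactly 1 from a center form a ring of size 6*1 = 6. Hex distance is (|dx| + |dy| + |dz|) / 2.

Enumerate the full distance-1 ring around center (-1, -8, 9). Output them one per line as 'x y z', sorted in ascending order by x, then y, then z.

Answer: -2 -8 10
-2 -7 9
-1 -9 10
-1 -7 8
0 -9 9
0 -8 8

Derivation:
Walk ring at distance 1 from (-1, -8, 9):
Start at center + D4*1 = (-2, -8, 10)
  hex 0: (-2, -8, 10)
  hex 1: (-1, -9, 10)
  hex 2: (0, -9, 9)
  hex 3: (0, -8, 8)
  hex 4: (-1, -7, 8)
  hex 5: (-2, -7, 9)
Sorted: 6 hexes.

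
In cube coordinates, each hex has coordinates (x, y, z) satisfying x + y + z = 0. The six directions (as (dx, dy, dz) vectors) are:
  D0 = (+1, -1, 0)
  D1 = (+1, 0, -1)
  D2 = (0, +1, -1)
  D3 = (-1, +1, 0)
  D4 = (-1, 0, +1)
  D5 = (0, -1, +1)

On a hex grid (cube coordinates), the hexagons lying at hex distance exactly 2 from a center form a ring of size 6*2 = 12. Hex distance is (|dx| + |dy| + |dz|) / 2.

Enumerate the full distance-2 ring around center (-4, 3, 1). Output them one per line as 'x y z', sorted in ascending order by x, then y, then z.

Answer: -6 3 3
-6 4 2
-6 5 1
-5 2 3
-5 5 0
-4 1 3
-4 5 -1
-3 1 2
-3 4 -1
-2 1 1
-2 2 0
-2 3 -1

Derivation:
Walk ring at distance 2 from (-4, 3, 1):
Start at center + D4*2 = (-6, 3, 3)
  hex 0: (-6, 3, 3)
  hex 1: (-5, 2, 3)
  hex 2: (-4, 1, 3)
  hex 3: (-3, 1, 2)
  hex 4: (-2, 1, 1)
  hex 5: (-2, 2, 0)
  hex 6: (-2, 3, -1)
  hex 7: (-3, 4, -1)
  hex 8: (-4, 5, -1)
  hex 9: (-5, 5, 0)
  hex 10: (-6, 5, 1)
  hex 11: (-6, 4, 2)
Sorted: 12 hexes.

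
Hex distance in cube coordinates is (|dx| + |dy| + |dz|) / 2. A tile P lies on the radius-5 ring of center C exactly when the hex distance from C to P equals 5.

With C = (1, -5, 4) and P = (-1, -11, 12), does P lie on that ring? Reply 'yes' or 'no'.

Answer: no

Derivation:
|px - cx| = |-1 - 1| = 2
|py - cy| = |-11 - (-5)| = 6
|pz - cz| = |12 - 4| = 8
distance = (2+6+8)/2 = 16/2 = 8
radius = 5; distance != radius -> no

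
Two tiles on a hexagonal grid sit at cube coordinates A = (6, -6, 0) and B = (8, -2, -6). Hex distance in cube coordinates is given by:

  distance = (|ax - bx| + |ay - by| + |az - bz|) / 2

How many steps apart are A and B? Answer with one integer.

Answer: 6

Derivation:
|ax - bx| = |6 - 8| = 2
|ay - by| = |-6 - (-2)| = 4
|az - bz| = |0 - (-6)| = 6
distance = (2 + 4 + 6) / 2 = 12 / 2 = 6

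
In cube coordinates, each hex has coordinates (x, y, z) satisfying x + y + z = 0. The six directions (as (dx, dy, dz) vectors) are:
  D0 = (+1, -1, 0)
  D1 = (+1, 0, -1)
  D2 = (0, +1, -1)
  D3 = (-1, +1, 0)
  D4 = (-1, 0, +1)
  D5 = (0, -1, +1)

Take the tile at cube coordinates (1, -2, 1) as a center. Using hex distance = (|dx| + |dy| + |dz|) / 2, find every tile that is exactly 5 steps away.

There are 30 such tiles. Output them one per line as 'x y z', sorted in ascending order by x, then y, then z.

Answer: -4 -2 6
-4 -1 5
-4 0 4
-4 1 3
-4 2 2
-4 3 1
-3 -3 6
-3 3 0
-2 -4 6
-2 3 -1
-1 -5 6
-1 3 -2
0 -6 6
0 3 -3
1 -7 6
1 3 -4
2 -7 5
2 2 -4
3 -7 4
3 1 -4
4 -7 3
4 0 -4
5 -7 2
5 -1 -4
6 -7 1
6 -6 0
6 -5 -1
6 -4 -2
6 -3 -3
6 -2 -4

Derivation:
Walk ring at distance 5 from (1, -2, 1):
Start at center + D4*5 = (-4, -2, 6)
  hex 0: (-4, -2, 6)
  hex 1: (-3, -3, 6)
  hex 2: (-2, -4, 6)
  hex 3: (-1, -5, 6)
  hex 4: (0, -6, 6)
  hex 5: (1, -7, 6)
  hex 6: (2, -7, 5)
  hex 7: (3, -7, 4)
  hex 8: (4, -7, 3)
  hex 9: (5, -7, 2)
  hex 10: (6, -7, 1)
  hex 11: (6, -6, 0)
  hex 12: (6, -5, -1)
  hex 13: (6, -4, -2)
  hex 14: (6, -3, -3)
  hex 15: (6, -2, -4)
  hex 16: (5, -1, -4)
  hex 17: (4, 0, -4)
  hex 18: (3, 1, -4)
  hex 19: (2, 2, -4)
  hex 20: (1, 3, -4)
  hex 21: (0, 3, -3)
  hex 22: (-1, 3, -2)
  hex 23: (-2, 3, -1)
  hex 24: (-3, 3, 0)
  hex 25: (-4, 3, 1)
  hex 26: (-4, 2, 2)
  hex 27: (-4, 1, 3)
  hex 28: (-4, 0, 4)
  hex 29: (-4, -1, 5)
Sorted: 30 hexes.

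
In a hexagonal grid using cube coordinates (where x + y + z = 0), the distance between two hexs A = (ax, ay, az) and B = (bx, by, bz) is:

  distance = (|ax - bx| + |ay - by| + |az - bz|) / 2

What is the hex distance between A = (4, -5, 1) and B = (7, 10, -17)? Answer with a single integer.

Answer: 18

Derivation:
|ax - bx| = |4 - 7| = 3
|ay - by| = |-5 - 10| = 15
|az - bz| = |1 - (-17)| = 18
distance = (3 + 15 + 18) / 2 = 36 / 2 = 18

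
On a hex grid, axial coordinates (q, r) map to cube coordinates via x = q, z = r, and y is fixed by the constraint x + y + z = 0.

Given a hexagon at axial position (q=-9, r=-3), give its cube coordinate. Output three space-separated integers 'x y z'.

x = q = -9
z = r = -3
y = -x - z = -(-9) - (-3) = 12

Answer: -9 12 -3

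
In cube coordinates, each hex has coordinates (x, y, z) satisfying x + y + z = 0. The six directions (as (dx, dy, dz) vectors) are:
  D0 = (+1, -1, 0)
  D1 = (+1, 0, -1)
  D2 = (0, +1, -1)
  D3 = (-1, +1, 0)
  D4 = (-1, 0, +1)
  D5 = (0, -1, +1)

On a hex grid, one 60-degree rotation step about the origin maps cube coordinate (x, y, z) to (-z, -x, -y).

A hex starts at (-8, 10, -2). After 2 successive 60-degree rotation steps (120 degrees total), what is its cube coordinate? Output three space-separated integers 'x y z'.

Start: (-8, 10, -2)
Step 1: (-8, 10, -2) -> (-(-2), -(-8), -(10)) = (2, 8, -10)
Step 2: (2, 8, -10) -> (-(-10), -(2), -(8)) = (10, -2, -8)

Answer: 10 -2 -8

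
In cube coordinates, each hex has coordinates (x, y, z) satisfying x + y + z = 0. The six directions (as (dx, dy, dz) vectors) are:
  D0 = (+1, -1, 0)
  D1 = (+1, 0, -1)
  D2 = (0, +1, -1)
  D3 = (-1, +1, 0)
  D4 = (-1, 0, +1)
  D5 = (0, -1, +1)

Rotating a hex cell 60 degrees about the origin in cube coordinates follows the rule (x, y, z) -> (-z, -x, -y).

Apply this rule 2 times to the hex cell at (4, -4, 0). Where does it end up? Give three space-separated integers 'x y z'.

Answer: -4 0 4

Derivation:
Start: (4, -4, 0)
Step 1: (4, -4, 0) -> (-(0), -(4), -(-4)) = (0, -4, 4)
Step 2: (0, -4, 4) -> (-(4), -(0), -(-4)) = (-4, 0, 4)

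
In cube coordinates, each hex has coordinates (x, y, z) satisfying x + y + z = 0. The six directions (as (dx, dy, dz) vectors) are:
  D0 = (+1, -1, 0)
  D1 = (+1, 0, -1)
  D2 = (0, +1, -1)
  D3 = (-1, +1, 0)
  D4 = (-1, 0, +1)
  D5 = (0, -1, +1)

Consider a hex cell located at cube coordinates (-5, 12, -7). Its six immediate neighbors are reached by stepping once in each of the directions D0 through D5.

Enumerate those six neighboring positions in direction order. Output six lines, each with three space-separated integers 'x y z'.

Answer: -4 11 -7
-4 12 -8
-5 13 -8
-6 13 -7
-6 12 -6
-5 11 -6

Derivation:
Center: (-5, 12, -7). Add each direction:
  D0: (-5, 12, -7) + (1, -1, 0) = (-4, 11, -7)
  D1: (-5, 12, -7) + (1, 0, -1) = (-4, 12, -8)
  D2: (-5, 12, -7) + (0, 1, -1) = (-5, 13, -8)
  D3: (-5, 12, -7) + (-1, 1, 0) = (-6, 13, -7)
  D4: (-5, 12, -7) + (-1, 0, 1) = (-6, 12, -6)
  D5: (-5, 12, -7) + (0, -1, 1) = (-5, 11, -6)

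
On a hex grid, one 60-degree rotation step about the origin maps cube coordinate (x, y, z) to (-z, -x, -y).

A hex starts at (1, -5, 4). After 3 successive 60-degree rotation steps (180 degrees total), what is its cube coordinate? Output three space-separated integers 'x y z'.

Answer: -1 5 -4

Derivation:
Start: (1, -5, 4)
Step 1: (1, -5, 4) -> (-(4), -(1), -(-5)) = (-4, -1, 5)
Step 2: (-4, -1, 5) -> (-(5), -(-4), -(-1)) = (-5, 4, 1)
Step 3: (-5, 4, 1) -> (-(1), -(-5), -(4)) = (-1, 5, -4)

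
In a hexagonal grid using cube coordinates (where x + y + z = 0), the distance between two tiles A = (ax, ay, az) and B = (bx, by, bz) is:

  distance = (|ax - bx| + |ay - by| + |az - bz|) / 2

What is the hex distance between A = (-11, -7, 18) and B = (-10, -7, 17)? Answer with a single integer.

Answer: 1

Derivation:
|ax - bx| = |-11 - (-10)| = 1
|ay - by| = |-7 - (-7)| = 0
|az - bz| = |18 - 17| = 1
distance = (1 + 0 + 1) / 2 = 2 / 2 = 1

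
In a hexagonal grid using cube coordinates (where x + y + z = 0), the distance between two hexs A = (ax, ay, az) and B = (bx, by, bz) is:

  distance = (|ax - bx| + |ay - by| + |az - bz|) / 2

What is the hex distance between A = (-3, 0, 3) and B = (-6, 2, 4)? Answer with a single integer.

|ax - bx| = |-3 - (-6)| = 3
|ay - by| = |0 - 2| = 2
|az - bz| = |3 - 4| = 1
distance = (3 + 2 + 1) / 2 = 6 / 2 = 3

Answer: 3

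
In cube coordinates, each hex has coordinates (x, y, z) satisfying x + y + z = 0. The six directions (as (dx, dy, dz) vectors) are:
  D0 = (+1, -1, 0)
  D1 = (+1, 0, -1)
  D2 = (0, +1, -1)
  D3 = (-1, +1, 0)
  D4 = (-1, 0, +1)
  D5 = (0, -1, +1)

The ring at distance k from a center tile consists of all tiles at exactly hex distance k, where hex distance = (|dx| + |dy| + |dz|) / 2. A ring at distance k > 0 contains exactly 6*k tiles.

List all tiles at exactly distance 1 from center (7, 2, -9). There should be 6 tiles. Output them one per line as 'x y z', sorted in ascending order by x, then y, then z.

Walk ring at distance 1 from (7, 2, -9):
Start at center + D4*1 = (6, 2, -8)
  hex 0: (6, 2, -8)
  hex 1: (7, 1, -8)
  hex 2: (8, 1, -9)
  hex 3: (8, 2, -10)
  hex 4: (7, 3, -10)
  hex 5: (6, 3, -9)
Sorted: 6 hexes.

Answer: 6 2 -8
6 3 -9
7 1 -8
7 3 -10
8 1 -9
8 2 -10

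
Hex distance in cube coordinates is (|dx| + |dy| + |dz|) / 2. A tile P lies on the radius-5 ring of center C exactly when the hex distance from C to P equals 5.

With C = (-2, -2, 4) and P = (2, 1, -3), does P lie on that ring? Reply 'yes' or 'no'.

Answer: no

Derivation:
|px - cx| = |2 - (-2)| = 4
|py - cy| = |1 - (-2)| = 3
|pz - cz| = |-3 - 4| = 7
distance = (4+3+7)/2 = 14/2 = 7
radius = 5; distance != radius -> no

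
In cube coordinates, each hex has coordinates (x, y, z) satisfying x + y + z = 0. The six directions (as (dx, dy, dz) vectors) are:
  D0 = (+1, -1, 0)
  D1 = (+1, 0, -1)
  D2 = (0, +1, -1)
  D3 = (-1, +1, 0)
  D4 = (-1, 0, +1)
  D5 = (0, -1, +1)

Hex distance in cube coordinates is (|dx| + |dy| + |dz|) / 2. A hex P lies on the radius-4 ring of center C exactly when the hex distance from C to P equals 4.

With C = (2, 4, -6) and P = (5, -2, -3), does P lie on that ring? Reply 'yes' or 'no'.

Answer: no

Derivation:
|px - cx| = |5 - 2| = 3
|py - cy| = |-2 - 4| = 6
|pz - cz| = |-3 - (-6)| = 3
distance = (3+6+3)/2 = 12/2 = 6
radius = 4; distance != radius -> no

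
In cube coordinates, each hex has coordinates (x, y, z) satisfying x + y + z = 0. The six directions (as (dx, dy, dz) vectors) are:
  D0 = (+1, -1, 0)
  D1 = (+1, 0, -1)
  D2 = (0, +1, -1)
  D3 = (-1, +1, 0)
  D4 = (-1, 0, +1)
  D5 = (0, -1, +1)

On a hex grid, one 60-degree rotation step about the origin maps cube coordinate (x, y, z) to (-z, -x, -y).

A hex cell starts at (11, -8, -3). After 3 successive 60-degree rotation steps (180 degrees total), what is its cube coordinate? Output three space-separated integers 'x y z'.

Start: (11, -8, -3)
Step 1: (11, -8, -3) -> (-(-3), -(11), -(-8)) = (3, -11, 8)
Step 2: (3, -11, 8) -> (-(8), -(3), -(-11)) = (-8, -3, 11)
Step 3: (-8, -3, 11) -> (-(11), -(-8), -(-3)) = (-11, 8, 3)

Answer: -11 8 3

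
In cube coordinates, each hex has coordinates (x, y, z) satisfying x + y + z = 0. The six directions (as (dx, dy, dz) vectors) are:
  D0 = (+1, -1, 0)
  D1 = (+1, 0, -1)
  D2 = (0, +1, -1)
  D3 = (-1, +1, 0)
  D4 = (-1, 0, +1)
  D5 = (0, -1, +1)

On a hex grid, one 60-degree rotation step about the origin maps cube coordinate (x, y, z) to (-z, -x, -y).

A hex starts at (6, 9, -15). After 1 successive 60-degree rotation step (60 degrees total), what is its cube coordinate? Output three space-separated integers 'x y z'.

Start: (6, 9, -15)
Step 1: (6, 9, -15) -> (-(-15), -(6), -(9)) = (15, -6, -9)

Answer: 15 -6 -9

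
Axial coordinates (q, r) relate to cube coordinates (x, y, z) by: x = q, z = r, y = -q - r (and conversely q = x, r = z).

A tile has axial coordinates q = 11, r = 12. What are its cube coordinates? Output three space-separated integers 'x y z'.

Answer: 11 -23 12

Derivation:
x = q = 11
z = r = 12
y = -x - z = -(11) - (12) = -23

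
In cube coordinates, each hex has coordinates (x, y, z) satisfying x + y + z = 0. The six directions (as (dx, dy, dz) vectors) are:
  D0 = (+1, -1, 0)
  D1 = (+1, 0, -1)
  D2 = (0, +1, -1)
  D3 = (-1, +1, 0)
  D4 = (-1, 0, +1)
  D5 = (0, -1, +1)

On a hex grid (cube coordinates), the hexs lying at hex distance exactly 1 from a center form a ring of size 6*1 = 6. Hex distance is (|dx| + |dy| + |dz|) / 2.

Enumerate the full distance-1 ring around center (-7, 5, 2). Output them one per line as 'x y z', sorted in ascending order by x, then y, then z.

Answer: -8 5 3
-8 6 2
-7 4 3
-7 6 1
-6 4 2
-6 5 1

Derivation:
Walk ring at distance 1 from (-7, 5, 2):
Start at center + D4*1 = (-8, 5, 3)
  hex 0: (-8, 5, 3)
  hex 1: (-7, 4, 3)
  hex 2: (-6, 4, 2)
  hex 3: (-6, 5, 1)
  hex 4: (-7, 6, 1)
  hex 5: (-8, 6, 2)
Sorted: 6 hexes.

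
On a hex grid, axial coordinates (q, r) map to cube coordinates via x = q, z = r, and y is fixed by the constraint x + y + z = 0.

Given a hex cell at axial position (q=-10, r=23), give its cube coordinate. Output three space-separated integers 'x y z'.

Answer: -10 -13 23

Derivation:
x = q = -10
z = r = 23
y = -x - z = -(-10) - (23) = -13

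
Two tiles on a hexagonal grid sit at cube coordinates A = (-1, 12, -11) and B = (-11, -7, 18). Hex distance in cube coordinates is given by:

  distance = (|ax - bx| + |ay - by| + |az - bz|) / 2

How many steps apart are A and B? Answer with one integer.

|ax - bx| = |-1 - (-11)| = 10
|ay - by| = |12 - (-7)| = 19
|az - bz| = |-11 - 18| = 29
distance = (10 + 19 + 29) / 2 = 58 / 2 = 29

Answer: 29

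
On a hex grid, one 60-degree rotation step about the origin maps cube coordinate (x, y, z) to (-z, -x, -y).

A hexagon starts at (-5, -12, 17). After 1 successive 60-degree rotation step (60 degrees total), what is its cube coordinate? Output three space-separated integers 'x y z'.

Answer: -17 5 12

Derivation:
Start: (-5, -12, 17)
Step 1: (-5, -12, 17) -> (-(17), -(-5), -(-12)) = (-17, 5, 12)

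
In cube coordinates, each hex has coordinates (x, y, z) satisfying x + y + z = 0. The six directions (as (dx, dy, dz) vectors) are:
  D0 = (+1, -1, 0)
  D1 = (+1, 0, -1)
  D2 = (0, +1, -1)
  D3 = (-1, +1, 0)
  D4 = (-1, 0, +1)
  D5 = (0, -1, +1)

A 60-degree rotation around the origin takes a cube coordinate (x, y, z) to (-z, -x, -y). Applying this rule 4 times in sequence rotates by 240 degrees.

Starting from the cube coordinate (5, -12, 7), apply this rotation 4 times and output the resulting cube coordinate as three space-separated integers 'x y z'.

Answer: 7 5 -12

Derivation:
Start: (5, -12, 7)
Step 1: (5, -12, 7) -> (-(7), -(5), -(-12)) = (-7, -5, 12)
Step 2: (-7, -5, 12) -> (-(12), -(-7), -(-5)) = (-12, 7, 5)
Step 3: (-12, 7, 5) -> (-(5), -(-12), -(7)) = (-5, 12, -7)
Step 4: (-5, 12, -7) -> (-(-7), -(-5), -(12)) = (7, 5, -12)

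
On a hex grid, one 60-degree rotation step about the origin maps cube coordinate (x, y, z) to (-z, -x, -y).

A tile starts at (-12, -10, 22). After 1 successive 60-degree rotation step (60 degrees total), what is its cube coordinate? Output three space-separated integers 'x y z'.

Start: (-12, -10, 22)
Step 1: (-12, -10, 22) -> (-(22), -(-12), -(-10)) = (-22, 12, 10)

Answer: -22 12 10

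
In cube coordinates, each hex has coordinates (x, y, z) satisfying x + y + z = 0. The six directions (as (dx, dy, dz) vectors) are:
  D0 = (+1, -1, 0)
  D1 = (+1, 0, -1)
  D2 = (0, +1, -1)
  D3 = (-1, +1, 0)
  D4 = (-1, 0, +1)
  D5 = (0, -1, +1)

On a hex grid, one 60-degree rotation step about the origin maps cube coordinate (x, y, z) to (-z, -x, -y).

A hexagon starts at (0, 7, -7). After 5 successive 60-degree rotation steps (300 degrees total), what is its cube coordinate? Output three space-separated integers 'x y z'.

Start: (0, 7, -7)
Step 1: (0, 7, -7) -> (-(-7), -(0), -(7)) = (7, 0, -7)
Step 2: (7, 0, -7) -> (-(-7), -(7), -(0)) = (7, -7, 0)
Step 3: (7, -7, 0) -> (-(0), -(7), -(-7)) = (0, -7, 7)
Step 4: (0, -7, 7) -> (-(7), -(0), -(-7)) = (-7, 0, 7)
Step 5: (-7, 0, 7) -> (-(7), -(-7), -(0)) = (-7, 7, 0)

Answer: -7 7 0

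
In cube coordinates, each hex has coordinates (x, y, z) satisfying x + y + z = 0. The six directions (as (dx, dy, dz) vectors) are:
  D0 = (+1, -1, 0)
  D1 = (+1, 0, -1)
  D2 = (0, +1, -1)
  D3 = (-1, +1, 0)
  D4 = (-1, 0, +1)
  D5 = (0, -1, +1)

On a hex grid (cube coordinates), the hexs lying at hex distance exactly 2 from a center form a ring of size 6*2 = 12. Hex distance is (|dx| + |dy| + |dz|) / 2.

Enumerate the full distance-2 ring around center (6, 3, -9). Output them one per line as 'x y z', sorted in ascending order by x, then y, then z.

Walk ring at distance 2 from (6, 3, -9):
Start at center + D4*2 = (4, 3, -7)
  hex 0: (4, 3, -7)
  hex 1: (5, 2, -7)
  hex 2: (6, 1, -7)
  hex 3: (7, 1, -8)
  hex 4: (8, 1, -9)
  hex 5: (8, 2, -10)
  hex 6: (8, 3, -11)
  hex 7: (7, 4, -11)
  hex 8: (6, 5, -11)
  hex 9: (5, 5, -10)
  hex 10: (4, 5, -9)
  hex 11: (4, 4, -8)
Sorted: 12 hexes.

Answer: 4 3 -7
4 4 -8
4 5 -9
5 2 -7
5 5 -10
6 1 -7
6 5 -11
7 1 -8
7 4 -11
8 1 -9
8 2 -10
8 3 -11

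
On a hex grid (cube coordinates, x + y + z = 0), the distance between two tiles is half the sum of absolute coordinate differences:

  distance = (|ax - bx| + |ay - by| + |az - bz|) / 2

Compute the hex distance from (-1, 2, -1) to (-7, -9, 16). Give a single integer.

|ax - bx| = |-1 - (-7)| = 6
|ay - by| = |2 - (-9)| = 11
|az - bz| = |-1 - 16| = 17
distance = (6 + 11 + 17) / 2 = 34 / 2 = 17

Answer: 17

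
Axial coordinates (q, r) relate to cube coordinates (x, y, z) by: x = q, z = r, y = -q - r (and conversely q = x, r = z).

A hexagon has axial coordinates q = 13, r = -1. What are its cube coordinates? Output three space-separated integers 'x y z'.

x = q = 13
z = r = -1
y = -x - z = -(13) - (-1) = -12

Answer: 13 -12 -1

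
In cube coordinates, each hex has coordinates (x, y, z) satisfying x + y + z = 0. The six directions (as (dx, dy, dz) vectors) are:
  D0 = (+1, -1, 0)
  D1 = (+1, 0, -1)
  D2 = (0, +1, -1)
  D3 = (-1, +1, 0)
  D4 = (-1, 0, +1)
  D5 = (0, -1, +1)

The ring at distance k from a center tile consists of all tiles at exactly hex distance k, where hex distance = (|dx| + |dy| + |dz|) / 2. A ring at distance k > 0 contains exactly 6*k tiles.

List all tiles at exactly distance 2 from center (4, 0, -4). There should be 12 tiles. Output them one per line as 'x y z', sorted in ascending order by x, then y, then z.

Answer: 2 0 -2
2 1 -3
2 2 -4
3 -1 -2
3 2 -5
4 -2 -2
4 2 -6
5 -2 -3
5 1 -6
6 -2 -4
6 -1 -5
6 0 -6

Derivation:
Walk ring at distance 2 from (4, 0, -4):
Start at center + D4*2 = (2, 0, -2)
  hex 0: (2, 0, -2)
  hex 1: (3, -1, -2)
  hex 2: (4, -2, -2)
  hex 3: (5, -2, -3)
  hex 4: (6, -2, -4)
  hex 5: (6, -1, -5)
  hex 6: (6, 0, -6)
  hex 7: (5, 1, -6)
  hex 8: (4, 2, -6)
  hex 9: (3, 2, -5)
  hex 10: (2, 2, -4)
  hex 11: (2, 1, -3)
Sorted: 12 hexes.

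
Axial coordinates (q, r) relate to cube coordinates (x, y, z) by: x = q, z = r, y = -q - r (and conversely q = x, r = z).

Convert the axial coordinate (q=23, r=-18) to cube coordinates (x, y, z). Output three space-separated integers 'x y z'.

x = q = 23
z = r = -18
y = -x - z = -(23) - (-18) = -5

Answer: 23 -5 -18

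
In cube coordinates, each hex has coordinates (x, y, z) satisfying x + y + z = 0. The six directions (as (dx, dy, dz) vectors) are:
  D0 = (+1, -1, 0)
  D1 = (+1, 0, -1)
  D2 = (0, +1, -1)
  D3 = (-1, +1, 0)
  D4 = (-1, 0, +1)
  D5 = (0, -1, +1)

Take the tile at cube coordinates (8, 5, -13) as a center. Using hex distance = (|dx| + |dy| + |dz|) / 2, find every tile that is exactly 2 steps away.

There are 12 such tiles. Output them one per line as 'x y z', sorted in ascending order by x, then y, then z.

Answer: 6 5 -11
6 6 -12
6 7 -13
7 4 -11
7 7 -14
8 3 -11
8 7 -15
9 3 -12
9 6 -15
10 3 -13
10 4 -14
10 5 -15

Derivation:
Walk ring at distance 2 from (8, 5, -13):
Start at center + D4*2 = (6, 5, -11)
  hex 0: (6, 5, -11)
  hex 1: (7, 4, -11)
  hex 2: (8, 3, -11)
  hex 3: (9, 3, -12)
  hex 4: (10, 3, -13)
  hex 5: (10, 4, -14)
  hex 6: (10, 5, -15)
  hex 7: (9, 6, -15)
  hex 8: (8, 7, -15)
  hex 9: (7, 7, -14)
  hex 10: (6, 7, -13)
  hex 11: (6, 6, -12)
Sorted: 12 hexes.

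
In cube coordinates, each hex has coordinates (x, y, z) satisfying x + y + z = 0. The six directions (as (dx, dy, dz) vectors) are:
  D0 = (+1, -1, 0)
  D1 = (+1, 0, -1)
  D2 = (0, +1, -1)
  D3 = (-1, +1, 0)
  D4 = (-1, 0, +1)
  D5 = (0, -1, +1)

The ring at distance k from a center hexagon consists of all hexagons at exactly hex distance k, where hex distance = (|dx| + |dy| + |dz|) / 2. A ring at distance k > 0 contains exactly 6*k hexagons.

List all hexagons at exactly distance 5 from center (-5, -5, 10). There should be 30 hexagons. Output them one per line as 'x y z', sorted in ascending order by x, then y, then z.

Answer: -10 -5 15
-10 -4 14
-10 -3 13
-10 -2 12
-10 -1 11
-10 0 10
-9 -6 15
-9 0 9
-8 -7 15
-8 0 8
-7 -8 15
-7 0 7
-6 -9 15
-6 0 6
-5 -10 15
-5 0 5
-4 -10 14
-4 -1 5
-3 -10 13
-3 -2 5
-2 -10 12
-2 -3 5
-1 -10 11
-1 -4 5
0 -10 10
0 -9 9
0 -8 8
0 -7 7
0 -6 6
0 -5 5

Derivation:
Walk ring at distance 5 from (-5, -5, 10):
Start at center + D4*5 = (-10, -5, 15)
  hex 0: (-10, -5, 15)
  hex 1: (-9, -6, 15)
  hex 2: (-8, -7, 15)
  hex 3: (-7, -8, 15)
  hex 4: (-6, -9, 15)
  hex 5: (-5, -10, 15)
  hex 6: (-4, -10, 14)
  hex 7: (-3, -10, 13)
  hex 8: (-2, -10, 12)
  hex 9: (-1, -10, 11)
  hex 10: (0, -10, 10)
  hex 11: (0, -9, 9)
  hex 12: (0, -8, 8)
  hex 13: (0, -7, 7)
  hex 14: (0, -6, 6)
  hex 15: (0, -5, 5)
  hex 16: (-1, -4, 5)
  hex 17: (-2, -3, 5)
  hex 18: (-3, -2, 5)
  hex 19: (-4, -1, 5)
  hex 20: (-5, 0, 5)
  hex 21: (-6, 0, 6)
  hex 22: (-7, 0, 7)
  hex 23: (-8, 0, 8)
  hex 24: (-9, 0, 9)
  hex 25: (-10, 0, 10)
  hex 26: (-10, -1, 11)
  hex 27: (-10, -2, 12)
  hex 28: (-10, -3, 13)
  hex 29: (-10, -4, 14)
Sorted: 30 hexes.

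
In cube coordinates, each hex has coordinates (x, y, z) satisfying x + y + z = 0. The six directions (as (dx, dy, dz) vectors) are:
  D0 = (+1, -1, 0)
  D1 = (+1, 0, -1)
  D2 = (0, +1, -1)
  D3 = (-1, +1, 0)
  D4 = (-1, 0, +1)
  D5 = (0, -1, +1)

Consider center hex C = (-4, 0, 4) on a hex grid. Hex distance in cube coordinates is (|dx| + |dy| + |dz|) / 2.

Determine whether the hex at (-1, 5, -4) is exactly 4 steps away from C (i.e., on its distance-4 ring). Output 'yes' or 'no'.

Answer: no

Derivation:
|px - cx| = |-1 - (-4)| = 3
|py - cy| = |5 - 0| = 5
|pz - cz| = |-4 - 4| = 8
distance = (3+5+8)/2 = 16/2 = 8
radius = 4; distance != radius -> no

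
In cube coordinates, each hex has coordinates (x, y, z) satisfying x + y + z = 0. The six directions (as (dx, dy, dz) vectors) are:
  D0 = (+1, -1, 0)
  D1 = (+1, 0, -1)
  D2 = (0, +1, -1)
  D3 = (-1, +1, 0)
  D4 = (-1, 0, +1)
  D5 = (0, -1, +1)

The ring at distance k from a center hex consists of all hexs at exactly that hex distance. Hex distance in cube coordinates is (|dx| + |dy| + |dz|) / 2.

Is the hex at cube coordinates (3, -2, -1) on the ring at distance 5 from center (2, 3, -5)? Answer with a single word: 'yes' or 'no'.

|px - cx| = |3 - 2| = 1
|py - cy| = |-2 - 3| = 5
|pz - cz| = |-1 - (-5)| = 4
distance = (1+5+4)/2 = 10/2 = 5
radius = 5; distance == radius -> yes

Answer: yes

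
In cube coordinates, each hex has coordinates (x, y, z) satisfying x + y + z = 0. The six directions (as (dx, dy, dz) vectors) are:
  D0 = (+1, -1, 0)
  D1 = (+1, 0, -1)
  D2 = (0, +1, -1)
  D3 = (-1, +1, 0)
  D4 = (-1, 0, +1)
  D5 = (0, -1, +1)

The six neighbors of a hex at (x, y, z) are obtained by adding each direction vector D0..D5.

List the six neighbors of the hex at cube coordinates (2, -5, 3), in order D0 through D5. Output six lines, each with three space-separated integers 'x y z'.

Answer: 3 -6 3
3 -5 2
2 -4 2
1 -4 3
1 -5 4
2 -6 4

Derivation:
Center: (2, -5, 3). Add each direction:
  D0: (2, -5, 3) + (1, -1, 0) = (3, -6, 3)
  D1: (2, -5, 3) + (1, 0, -1) = (3, -5, 2)
  D2: (2, -5, 3) + (0, 1, -1) = (2, -4, 2)
  D3: (2, -5, 3) + (-1, 1, 0) = (1, -4, 3)
  D4: (2, -5, 3) + (-1, 0, 1) = (1, -5, 4)
  D5: (2, -5, 3) + (0, -1, 1) = (2, -6, 4)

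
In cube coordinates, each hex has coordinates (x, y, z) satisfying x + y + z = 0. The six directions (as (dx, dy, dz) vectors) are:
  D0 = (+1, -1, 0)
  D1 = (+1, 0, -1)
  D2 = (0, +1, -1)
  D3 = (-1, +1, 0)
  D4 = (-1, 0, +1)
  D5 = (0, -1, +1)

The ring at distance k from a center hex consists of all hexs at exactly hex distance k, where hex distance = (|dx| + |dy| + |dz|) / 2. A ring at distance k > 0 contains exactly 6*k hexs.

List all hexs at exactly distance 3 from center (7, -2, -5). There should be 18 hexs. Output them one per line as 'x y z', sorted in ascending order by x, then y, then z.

Answer: 4 -2 -2
4 -1 -3
4 0 -4
4 1 -5
5 -3 -2
5 1 -6
6 -4 -2
6 1 -7
7 -5 -2
7 1 -8
8 -5 -3
8 0 -8
9 -5 -4
9 -1 -8
10 -5 -5
10 -4 -6
10 -3 -7
10 -2 -8

Derivation:
Walk ring at distance 3 from (7, -2, -5):
Start at center + D4*3 = (4, -2, -2)
  hex 0: (4, -2, -2)
  hex 1: (5, -3, -2)
  hex 2: (6, -4, -2)
  hex 3: (7, -5, -2)
  hex 4: (8, -5, -3)
  hex 5: (9, -5, -4)
  hex 6: (10, -5, -5)
  hex 7: (10, -4, -6)
  hex 8: (10, -3, -7)
  hex 9: (10, -2, -8)
  hex 10: (9, -1, -8)
  hex 11: (8, 0, -8)
  hex 12: (7, 1, -8)
  hex 13: (6, 1, -7)
  hex 14: (5, 1, -6)
  hex 15: (4, 1, -5)
  hex 16: (4, 0, -4)
  hex 17: (4, -1, -3)
Sorted: 18 hexes.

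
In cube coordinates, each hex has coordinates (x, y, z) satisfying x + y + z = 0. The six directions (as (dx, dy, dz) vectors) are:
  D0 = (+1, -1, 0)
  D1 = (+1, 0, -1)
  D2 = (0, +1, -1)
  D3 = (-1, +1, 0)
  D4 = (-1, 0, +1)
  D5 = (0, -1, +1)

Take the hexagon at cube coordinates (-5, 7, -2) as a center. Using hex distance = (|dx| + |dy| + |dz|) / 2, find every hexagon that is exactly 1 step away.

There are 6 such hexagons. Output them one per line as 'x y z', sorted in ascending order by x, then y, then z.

Answer: -6 7 -1
-6 8 -2
-5 6 -1
-5 8 -3
-4 6 -2
-4 7 -3

Derivation:
Walk ring at distance 1 from (-5, 7, -2):
Start at center + D4*1 = (-6, 7, -1)
  hex 0: (-6, 7, -1)
  hex 1: (-5, 6, -1)
  hex 2: (-4, 6, -2)
  hex 3: (-4, 7, -3)
  hex 4: (-5, 8, -3)
  hex 5: (-6, 8, -2)
Sorted: 6 hexes.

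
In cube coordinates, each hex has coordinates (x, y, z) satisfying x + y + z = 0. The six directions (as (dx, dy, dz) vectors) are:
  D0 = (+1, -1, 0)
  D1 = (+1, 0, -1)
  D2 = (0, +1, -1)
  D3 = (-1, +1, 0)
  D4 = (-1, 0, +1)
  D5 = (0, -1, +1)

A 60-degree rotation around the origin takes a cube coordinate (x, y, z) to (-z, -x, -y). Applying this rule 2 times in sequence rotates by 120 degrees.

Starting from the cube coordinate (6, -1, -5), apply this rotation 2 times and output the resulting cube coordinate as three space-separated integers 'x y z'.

Start: (6, -1, -5)
Step 1: (6, -1, -5) -> (-(-5), -(6), -(-1)) = (5, -6, 1)
Step 2: (5, -6, 1) -> (-(1), -(5), -(-6)) = (-1, -5, 6)

Answer: -1 -5 6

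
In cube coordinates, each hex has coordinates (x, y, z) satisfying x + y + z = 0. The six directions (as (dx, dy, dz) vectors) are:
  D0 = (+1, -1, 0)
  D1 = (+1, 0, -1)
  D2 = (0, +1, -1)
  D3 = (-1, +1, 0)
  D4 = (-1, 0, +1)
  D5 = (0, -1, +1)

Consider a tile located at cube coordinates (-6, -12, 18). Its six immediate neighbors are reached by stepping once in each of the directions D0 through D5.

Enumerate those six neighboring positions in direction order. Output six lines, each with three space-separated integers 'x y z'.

Answer: -5 -13 18
-5 -12 17
-6 -11 17
-7 -11 18
-7 -12 19
-6 -13 19

Derivation:
Center: (-6, -12, 18). Add each direction:
  D0: (-6, -12, 18) + (1, -1, 0) = (-5, -13, 18)
  D1: (-6, -12, 18) + (1, 0, -1) = (-5, -12, 17)
  D2: (-6, -12, 18) + (0, 1, -1) = (-6, -11, 17)
  D3: (-6, -12, 18) + (-1, 1, 0) = (-7, -11, 18)
  D4: (-6, -12, 18) + (-1, 0, 1) = (-7, -12, 19)
  D5: (-6, -12, 18) + (0, -1, 1) = (-6, -13, 19)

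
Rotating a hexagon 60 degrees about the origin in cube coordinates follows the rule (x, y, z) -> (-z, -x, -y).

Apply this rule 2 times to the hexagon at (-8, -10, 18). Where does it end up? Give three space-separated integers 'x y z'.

Answer: -10 18 -8

Derivation:
Start: (-8, -10, 18)
Step 1: (-8, -10, 18) -> (-(18), -(-8), -(-10)) = (-18, 8, 10)
Step 2: (-18, 8, 10) -> (-(10), -(-18), -(8)) = (-10, 18, -8)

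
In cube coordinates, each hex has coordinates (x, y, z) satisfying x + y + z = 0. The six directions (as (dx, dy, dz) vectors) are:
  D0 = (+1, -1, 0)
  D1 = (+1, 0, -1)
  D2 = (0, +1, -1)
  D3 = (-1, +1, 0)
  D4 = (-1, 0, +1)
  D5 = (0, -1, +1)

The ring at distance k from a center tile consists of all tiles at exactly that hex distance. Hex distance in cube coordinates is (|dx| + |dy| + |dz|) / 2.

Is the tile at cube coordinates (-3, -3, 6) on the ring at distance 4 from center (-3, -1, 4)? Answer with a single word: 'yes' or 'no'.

Answer: no

Derivation:
|px - cx| = |-3 - (-3)| = 0
|py - cy| = |-3 - (-1)| = 2
|pz - cz| = |6 - 4| = 2
distance = (0+2+2)/2 = 4/2 = 2
radius = 4; distance != radius -> no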